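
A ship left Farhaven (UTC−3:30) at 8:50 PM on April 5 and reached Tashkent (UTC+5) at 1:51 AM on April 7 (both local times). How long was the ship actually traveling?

20 hours 31 minutes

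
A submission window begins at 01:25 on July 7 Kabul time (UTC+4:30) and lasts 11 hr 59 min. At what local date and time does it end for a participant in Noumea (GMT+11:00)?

19:54 on July 7

Convert start to UTC: 01:25 − 4:30 = 20:55 UTC on Jul 6.
Add 11 hours 59 minutes duration → 08:54 UTC (Jul 7).
Noumea is UTC+11:00, so local end time = 08:54 + 11:00 = 19:54 on Jul 7.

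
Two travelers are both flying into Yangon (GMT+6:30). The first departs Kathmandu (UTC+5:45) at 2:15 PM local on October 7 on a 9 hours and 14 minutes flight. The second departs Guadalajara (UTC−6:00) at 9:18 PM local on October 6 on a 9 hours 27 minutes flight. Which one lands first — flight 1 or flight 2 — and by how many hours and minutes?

the second, by 4 hours 59 minutes

Flight 1 in UTC: 2:15 PM − 5:45 = 8:30 AM on Oct 7.
+9 hours and 14 minutes → arrive 5:44 PM UTC on Oct 7.
Flight 2 in UTC: 9:18 PM + 6:00 = 3:18 AM on Oct 7.
+9 hours 27 minutes → arrive 12:45 PM UTC on Oct 7.
Flight 2 lands earlier by 4 hours 59 minutes.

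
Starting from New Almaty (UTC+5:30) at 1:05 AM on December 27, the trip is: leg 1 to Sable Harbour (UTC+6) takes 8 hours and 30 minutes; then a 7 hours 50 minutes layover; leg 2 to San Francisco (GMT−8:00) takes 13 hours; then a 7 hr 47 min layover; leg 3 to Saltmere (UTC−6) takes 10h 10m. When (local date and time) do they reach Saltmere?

Convert departure to UTC: 1:05 AM − 5:30 = 7:35 PM UTC on Dec 26.
Add 8 hours 30 minutes leg 1 → 4:05 AM UTC (Dec 27).
Add 7 hours and 50 minutes layover in Sable Harbour → 11:55 AM UTC.
Add 13 hours leg 2 → 12:55 AM UTC (Dec 28).
Add 7 hours 47 minutes layover in San Francisco → 8:42 AM UTC.
Add 10 hours 10 minutes leg 3 → 6:52 PM UTC.
Saltmere is UTC−6:00, so local arrival = 6:52 PM − 6:00 = 12:52 PM on Dec 28.

12:52 PM on December 28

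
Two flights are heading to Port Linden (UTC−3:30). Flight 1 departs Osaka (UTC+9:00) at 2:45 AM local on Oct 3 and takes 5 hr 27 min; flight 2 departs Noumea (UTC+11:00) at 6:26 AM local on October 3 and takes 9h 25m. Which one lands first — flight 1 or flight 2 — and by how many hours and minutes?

the first, by 5 hours 39 minutes

Flight 1 in UTC: 2:45 AM − 9:00 = 5:45 PM on Oct 2.
+5 hours and 27 minutes → arrive 11:12 PM UTC on Oct 2.
Flight 2 in UTC: 6:26 AM − 11:00 = 7:26 PM on Oct 2.
+9 hours and 25 minutes → arrive 4:51 AM UTC on Oct 3.
Flight 1 lands earlier by 5 hours 39 minutes.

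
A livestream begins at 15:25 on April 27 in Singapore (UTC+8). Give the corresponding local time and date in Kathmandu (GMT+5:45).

Kathmandu is 2:15 behind Singapore.
Shift by the zone difference: 15:25 − 2:15 = 13:10 on Apr 27 in Kathmandu.

13:10 on Apr 27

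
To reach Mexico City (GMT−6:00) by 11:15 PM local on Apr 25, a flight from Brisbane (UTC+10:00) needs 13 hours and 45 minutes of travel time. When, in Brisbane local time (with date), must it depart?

Target arrival in UTC: 11:15 PM + 6:00 = 5:15 AM on Apr 26.
Subtract 13 hours 45 minutes → departure 3:30 PM UTC on Apr 25.
Brisbane is UTC+10:00: 3:30 PM + 10:00 = 1:30 AM on Apr 26.

1:30 AM on April 26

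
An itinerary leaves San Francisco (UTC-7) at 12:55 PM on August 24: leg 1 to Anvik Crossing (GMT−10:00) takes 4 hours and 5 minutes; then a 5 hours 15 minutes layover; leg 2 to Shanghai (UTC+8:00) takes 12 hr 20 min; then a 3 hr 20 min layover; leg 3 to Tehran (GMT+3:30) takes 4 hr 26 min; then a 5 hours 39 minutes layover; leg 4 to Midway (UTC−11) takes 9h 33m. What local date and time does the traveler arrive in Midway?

5:33 AM on Aug 26

Convert departure to UTC: 12:55 PM + 7:00 = 7:55 PM UTC on Aug 24.
Add 4 hours and 5 minutes leg 1 → 12:00 AM UTC (Aug 25).
Add 5 hours and 15 minutes layover in Anvik Crossing → 5:15 AM UTC.
Add 12 hours 20 minutes leg 2 → 5:35 PM UTC.
Add 3 hours 20 minutes layover in Shanghai → 8:55 PM UTC.
Add 4 hours 26 minutes leg 3 → 1:21 AM UTC (Aug 26).
Add 5 hours and 39 minutes layover in Tehran → 7:00 AM UTC.
Add 9 hours 33 minutes leg 4 → 4:33 PM UTC.
Midway is UTC−11:00, so local arrival = 4:33 PM − 11:00 = 5:33 AM on Aug 26.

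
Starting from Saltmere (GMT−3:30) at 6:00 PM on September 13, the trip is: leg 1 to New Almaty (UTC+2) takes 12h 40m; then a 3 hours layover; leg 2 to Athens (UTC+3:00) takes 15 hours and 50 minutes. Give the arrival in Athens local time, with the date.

8:00 AM on September 15

Convert departure to UTC: 6:00 PM + 3:30 = 9:30 PM UTC on Sep 13.
Add 12 hours and 40 minutes leg 1 → 10:10 AM UTC (Sep 14).
Add 3 hours layover in New Almaty → 1:10 PM UTC.
Add 15 hours and 50 minutes leg 2 → 5:00 AM UTC (Sep 15).
Athens is UTC+3:00, so local arrival = 5:00 AM + 3:00 = 8:00 AM on Sep 15.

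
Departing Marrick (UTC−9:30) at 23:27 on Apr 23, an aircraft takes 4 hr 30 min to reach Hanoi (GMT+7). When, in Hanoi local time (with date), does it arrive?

20:27 on Apr 24

Convert departure to UTC: 23:27 + 9:30 = 08:57 UTC on Apr 24.
Add 4 hours and 30 minutes travel time → 13:27 UTC.
Hanoi is UTC+7:00, so local arrival = 13:27 + 7:00 = 20:27 on Apr 24.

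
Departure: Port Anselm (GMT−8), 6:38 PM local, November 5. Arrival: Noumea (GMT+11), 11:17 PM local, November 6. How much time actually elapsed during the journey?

9 hours 39 minutes

Departure in UTC: 6:38 PM + 8:00 = 2:38 AM on Nov 6.
Arrival in UTC: 11:17 PM − 11:00 = 12:17 PM on Nov 6.
Elapsed = 12:17 PM − 2:38 AM = 9 hours 39 minutes.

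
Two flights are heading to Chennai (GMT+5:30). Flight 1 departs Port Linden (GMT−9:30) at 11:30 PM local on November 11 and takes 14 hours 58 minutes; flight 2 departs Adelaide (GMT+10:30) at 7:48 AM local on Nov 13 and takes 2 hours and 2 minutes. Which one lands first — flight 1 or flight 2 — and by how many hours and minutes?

Flight 1 in UTC: 11:30 PM + 9:30 = 9:00 AM on Nov 12.
+14 hours and 58 minutes → arrive 11:58 PM UTC on Nov 12.
Flight 2 in UTC: 7:48 AM − 10:30 = 9:18 PM on Nov 12.
+2 hours and 2 minutes → arrive 11:20 PM UTC on Nov 12.
Flight 2 lands earlier by 38 minutes.

the second, by 38 minutes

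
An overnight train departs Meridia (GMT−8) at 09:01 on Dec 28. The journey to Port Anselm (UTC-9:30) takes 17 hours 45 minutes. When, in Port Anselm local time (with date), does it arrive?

01:16 on December 29

Port Anselm is 1:30 behind Meridia.
After 17 hours and 45 minutes it is 02:46 (Dec 29) in Meridia.
Shift by the zone difference: 02:46 − 1:30 = 01:16 on Dec 29 in Port Anselm.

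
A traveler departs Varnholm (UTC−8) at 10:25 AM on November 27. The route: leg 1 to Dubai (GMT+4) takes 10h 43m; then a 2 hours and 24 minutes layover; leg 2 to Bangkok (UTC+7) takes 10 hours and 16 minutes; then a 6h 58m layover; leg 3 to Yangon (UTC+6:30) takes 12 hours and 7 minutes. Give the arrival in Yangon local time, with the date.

Convert departure to UTC: 10:25 AM + 8:00 = 6:25 PM UTC on Nov 27.
Add 10 hours and 43 minutes leg 1 → 5:08 AM UTC (Nov 28).
Add 2 hours 24 minutes layover in Dubai → 7:32 AM UTC.
Add 10 hours 16 minutes leg 2 → 5:48 PM UTC.
Add 6 hours and 58 minutes layover in Bangkok → 12:46 AM UTC (Nov 29).
Add 12 hours and 7 minutes leg 3 → 12:53 PM UTC.
Yangon is UTC+6:30, so local arrival = 12:53 PM + 6:30 = 7:23 PM on Nov 29.

7:23 PM on November 29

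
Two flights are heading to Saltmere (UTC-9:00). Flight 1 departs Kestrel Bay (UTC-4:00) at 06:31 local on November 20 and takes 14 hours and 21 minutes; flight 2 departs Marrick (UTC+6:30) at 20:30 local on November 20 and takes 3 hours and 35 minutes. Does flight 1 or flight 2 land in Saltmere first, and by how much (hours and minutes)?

Flight 1 in UTC: 06:31 + 4:00 = 10:31 on Nov 20.
+14 hours 21 minutes → arrive 00:52 UTC on Nov 21.
Flight 2 in UTC: 20:30 − 6:30 = 14:00 on Nov 20.
+3 hours and 35 minutes → arrive 17:35 UTC on Nov 20.
Flight 2 lands earlier by 7 hours 17 minutes.

the second, by 7 hours 17 minutes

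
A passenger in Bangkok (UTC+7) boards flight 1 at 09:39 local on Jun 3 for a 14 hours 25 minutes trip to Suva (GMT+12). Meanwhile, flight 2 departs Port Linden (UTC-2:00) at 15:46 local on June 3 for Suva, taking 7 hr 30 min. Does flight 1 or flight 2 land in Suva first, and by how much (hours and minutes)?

Flight 1 in UTC: 09:39 − 7:00 = 02:39 on Jun 3.
+14 hours 25 minutes → arrive 17:04 UTC on Jun 3.
Flight 2 in UTC: 15:46 + 2:00 = 17:46 on Jun 3.
+7 hours 30 minutes → arrive 01:16 UTC on Jun 4.
Flight 1 lands earlier by 8 hours 12 minutes.

the first, by 8 hours 12 minutes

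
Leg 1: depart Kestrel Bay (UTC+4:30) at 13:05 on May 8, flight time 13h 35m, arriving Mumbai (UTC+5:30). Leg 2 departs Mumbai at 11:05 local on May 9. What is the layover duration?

Convert departure to UTC: 13:05 − 4:30 = 08:35 UTC on May 8.
Add 13 hours 35 minutes flight time → 22:10 UTC.
Mumbai is UTC+5:30, so local arrival = 22:10 + 5:30 = 03:40 on May 9.
Layover = 11:05 − 03:40 = 7 hours 25 minutes.

7 hours 25 minutes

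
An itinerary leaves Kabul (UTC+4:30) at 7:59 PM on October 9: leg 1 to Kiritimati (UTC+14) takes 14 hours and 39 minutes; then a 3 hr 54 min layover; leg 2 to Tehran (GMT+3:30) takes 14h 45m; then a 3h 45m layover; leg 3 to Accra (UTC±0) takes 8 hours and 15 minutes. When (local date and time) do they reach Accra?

12:47 PM on Oct 11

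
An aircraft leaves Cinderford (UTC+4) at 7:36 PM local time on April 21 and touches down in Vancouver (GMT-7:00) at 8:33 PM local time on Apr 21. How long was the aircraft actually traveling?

11 hours 57 minutes

Departure in UTC: 7:36 PM − 4:00 = 3:36 PM on Apr 21.
Arrival in UTC: 8:33 PM + 7:00 = 3:33 AM on Apr 22.
Elapsed = 3:33 AM − 3:36 PM (+1 day) = 11 hours 57 minutes.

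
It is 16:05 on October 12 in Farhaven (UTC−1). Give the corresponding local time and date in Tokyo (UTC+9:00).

02:05 on October 13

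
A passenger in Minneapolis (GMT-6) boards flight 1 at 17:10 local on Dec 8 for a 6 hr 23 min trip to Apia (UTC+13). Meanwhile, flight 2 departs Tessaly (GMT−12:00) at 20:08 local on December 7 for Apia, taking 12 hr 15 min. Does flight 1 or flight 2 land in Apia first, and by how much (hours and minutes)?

the second, by 9 hours 10 minutes

Flight 1 in UTC: 17:10 + 6:00 = 23:10 on Dec 8.
+6 hours and 23 minutes → arrive 05:33 UTC on Dec 9.
Flight 2 in UTC: 20:08 + 12:00 = 08:08 on Dec 8.
+12 hours and 15 minutes → arrive 20:23 UTC on Dec 8.
Flight 2 lands earlier by 9 hours 10 minutes.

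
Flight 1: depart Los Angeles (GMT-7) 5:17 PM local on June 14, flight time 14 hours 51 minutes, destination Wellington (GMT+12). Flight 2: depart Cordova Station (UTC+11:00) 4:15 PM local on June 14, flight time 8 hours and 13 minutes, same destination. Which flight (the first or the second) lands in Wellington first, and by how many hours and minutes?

the second, by 25 hours 40 minutes

Flight 1 in UTC: 5:17 PM + 7:00 = 12:17 AM on Jun 15.
+14 hours 51 minutes → arrive 3:08 PM UTC on Jun 15.
Flight 2 in UTC: 4:15 PM − 11:00 = 5:15 AM on Jun 14.
+8 hours and 13 minutes → arrive 1:28 PM UTC on Jun 14.
Flight 2 lands earlier by 25 hours 40 minutes.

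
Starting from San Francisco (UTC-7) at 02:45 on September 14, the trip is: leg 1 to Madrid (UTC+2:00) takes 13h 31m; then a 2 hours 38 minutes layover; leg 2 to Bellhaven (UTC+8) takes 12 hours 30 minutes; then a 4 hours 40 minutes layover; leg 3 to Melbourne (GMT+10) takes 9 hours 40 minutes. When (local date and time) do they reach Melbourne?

14:44 on September 16

Convert departure to UTC: 02:45 + 7:00 = 09:45 UTC on Sep 14.
Add 13 hours and 31 minutes leg 1 → 23:16 UTC.
Add 2 hours 38 minutes layover in Madrid → 01:54 UTC (Sep 15).
Add 12 hours 30 minutes leg 2 → 14:24 UTC.
Add 4 hours and 40 minutes layover in Bellhaven → 19:04 UTC.
Add 9 hours 40 minutes leg 3 → 04:44 UTC (Sep 16).
Melbourne is UTC+10:00, so local arrival = 04:44 + 10:00 = 14:44 on Sep 16.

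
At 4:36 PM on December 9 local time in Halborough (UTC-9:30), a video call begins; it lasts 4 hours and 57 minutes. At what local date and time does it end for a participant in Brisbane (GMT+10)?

5:03 PM on Dec 10

Convert start to UTC: 4:36 PM + 9:30 = 2:06 AM UTC on Dec 10.
Add 4 hours 57 minutes duration → 7:03 AM UTC.
Brisbane is UTC+10:00, so local end time = 7:03 AM + 10:00 = 5:03 PM on Dec 10.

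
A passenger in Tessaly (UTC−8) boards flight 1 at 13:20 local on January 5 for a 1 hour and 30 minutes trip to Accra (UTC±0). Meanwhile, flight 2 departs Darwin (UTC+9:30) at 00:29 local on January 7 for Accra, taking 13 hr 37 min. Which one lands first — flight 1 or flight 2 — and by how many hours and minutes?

the first, by 29 hours 46 minutes

Flight 1 in UTC: 13:20 + 8:00 = 21:20 on Jan 5.
+1 hour and 30 minutes → arrive 22:50 UTC on Jan 5.
Flight 2 in UTC: 00:29 − 9:30 = 14:59 on Jan 6.
+13 hours 37 minutes → arrive 04:36 UTC on Jan 7.
Flight 1 lands earlier by 29 hours 46 minutes.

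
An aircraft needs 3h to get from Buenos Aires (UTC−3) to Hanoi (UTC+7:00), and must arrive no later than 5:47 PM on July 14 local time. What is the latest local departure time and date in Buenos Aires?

4:47 AM on Jul 14

Target arrival in UTC: 5:47 PM − 7:00 = 10:47 AM on Jul 14.
Subtract 3 hours → departure 7:47 AM UTC on Jul 14.
Buenos Aires is UTC−3:00: 7:47 AM − 3:00 = 4:47 AM on Jul 14.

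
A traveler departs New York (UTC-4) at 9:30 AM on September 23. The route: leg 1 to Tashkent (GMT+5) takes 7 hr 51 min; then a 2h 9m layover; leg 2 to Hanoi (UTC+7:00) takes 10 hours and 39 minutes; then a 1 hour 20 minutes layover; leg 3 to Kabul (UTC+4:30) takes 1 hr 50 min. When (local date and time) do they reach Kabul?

Convert departure to UTC: 9:30 AM + 4:00 = 1:30 PM UTC on Sep 23.
Add 7 hours and 51 minutes leg 1 → 9:21 PM UTC.
Add 2 hours 9 minutes layover in Tashkent → 11:30 PM UTC.
Add 10 hours 39 minutes leg 2 → 10:09 AM UTC (Sep 24).
Add 1 hour 20 minutes layover in Hanoi → 11:29 AM UTC.
Add 1 hour and 50 minutes leg 3 → 1:19 PM UTC.
Kabul is UTC+4:30, so local arrival = 1:19 PM + 4:30 = 5:49 PM on Sep 24.

5:49 PM on Sep 24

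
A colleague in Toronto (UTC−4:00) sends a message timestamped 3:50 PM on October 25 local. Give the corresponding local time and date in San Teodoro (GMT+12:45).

In UTC: 3:50 PM + 4:00 = 7:50 PM on Oct 25.
San Teodoro is UTC+12:45: 7:50 PM + 12:45 = 8:35 AM on Oct 26.

8:35 AM on October 26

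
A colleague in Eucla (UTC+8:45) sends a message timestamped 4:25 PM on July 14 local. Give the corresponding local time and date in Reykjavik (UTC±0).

7:40 AM on July 14

In UTC: 4:25 PM − 8:45 = 7:40 AM on Jul 14.
Reykjavik is UTC+0, so it is 7:40 AM on Jul 14.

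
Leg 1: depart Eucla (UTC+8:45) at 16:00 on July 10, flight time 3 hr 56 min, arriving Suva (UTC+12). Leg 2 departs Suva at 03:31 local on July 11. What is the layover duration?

4 hours 20 minutes

Convert departure to UTC: 16:00 − 8:45 = 07:15 UTC on Jul 10.
Add 3 hours and 56 minutes flight time → 11:11 UTC.
Suva is UTC+12:00, so local arrival = 11:11 + 12:00 = 23:11 on Jul 10.
Layover = 03:31 − 23:11 (+1 day) = 4 hours 20 minutes.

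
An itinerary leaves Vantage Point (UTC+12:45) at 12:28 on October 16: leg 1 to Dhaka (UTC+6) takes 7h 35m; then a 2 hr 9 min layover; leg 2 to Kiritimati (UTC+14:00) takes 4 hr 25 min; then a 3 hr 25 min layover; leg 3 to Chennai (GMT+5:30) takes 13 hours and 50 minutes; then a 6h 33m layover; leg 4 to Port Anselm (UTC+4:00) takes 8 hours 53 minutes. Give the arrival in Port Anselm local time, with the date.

Convert departure to UTC: 12:28 − 12:45 = 23:43 UTC on Oct 15.
Add 7 hours and 35 minutes leg 1 → 07:18 UTC (Oct 16).
Add 2 hours 9 minutes layover in Dhaka → 09:27 UTC.
Add 4 hours 25 minutes leg 2 → 13:52 UTC.
Add 3 hours 25 minutes layover in Kiritimati → 17:17 UTC.
Add 13 hours and 50 minutes leg 3 → 07:07 UTC (Oct 17).
Add 6 hours and 33 minutes layover in Chennai → 13:40 UTC.
Add 8 hours 53 minutes leg 4 → 22:33 UTC.
Port Anselm is UTC+4:00, so local arrival = 22:33 + 4:00 = 02:33 on Oct 18.

02:33 on Oct 18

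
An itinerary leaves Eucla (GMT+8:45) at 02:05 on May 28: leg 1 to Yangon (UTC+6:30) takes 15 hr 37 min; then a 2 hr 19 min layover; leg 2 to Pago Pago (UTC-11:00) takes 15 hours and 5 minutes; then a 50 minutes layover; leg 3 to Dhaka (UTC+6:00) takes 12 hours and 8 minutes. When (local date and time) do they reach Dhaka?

21:19 on May 29

Convert departure to UTC: 02:05 − 8:45 = 17:20 UTC on May 27.
Add 15 hours 37 minutes leg 1 → 08:57 UTC (May 28).
Add 2 hours 19 minutes layover in Yangon → 11:16 UTC.
Add 15 hours and 5 minutes leg 2 → 02:21 UTC (May 29).
Add 50 minutes layover in Pago Pago → 03:11 UTC.
Add 12 hours and 8 minutes leg 3 → 15:19 UTC.
Dhaka is UTC+6:00, so local arrival = 15:19 + 6:00 = 21:19 on May 29.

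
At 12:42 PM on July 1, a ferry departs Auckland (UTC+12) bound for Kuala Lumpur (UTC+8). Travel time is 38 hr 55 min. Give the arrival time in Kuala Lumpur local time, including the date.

Convert departure to UTC: 12:42 PM − 12:00 = 12:42 AM UTC on Jul 1.
Add 38 hours and 55 minutes travel time → 3:37 PM UTC (Jul 2).
Kuala Lumpur is UTC+8:00, so local arrival = 3:37 PM + 8:00 = 11:37 PM on Jul 2.

11:37 PM on July 2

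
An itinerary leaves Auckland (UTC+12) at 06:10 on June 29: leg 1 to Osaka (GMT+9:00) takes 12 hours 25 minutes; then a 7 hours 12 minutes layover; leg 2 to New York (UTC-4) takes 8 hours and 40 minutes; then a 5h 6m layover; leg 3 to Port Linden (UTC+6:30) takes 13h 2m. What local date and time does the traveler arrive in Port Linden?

23:05 on June 30

Convert departure to UTC: 06:10 − 12:00 = 18:10 UTC on Jun 28.
Add 12 hours and 25 minutes leg 1 → 06:35 UTC (Jun 29).
Add 7 hours 12 minutes layover in Osaka → 13:47 UTC.
Add 8 hours 40 minutes leg 2 → 22:27 UTC.
Add 5 hours 6 minutes layover in New York → 03:33 UTC (Jun 30).
Add 13 hours 2 minutes leg 3 → 16:35 UTC.
Port Linden is UTC+6:30, so local arrival = 16:35 + 6:30 = 23:05 on Jun 30.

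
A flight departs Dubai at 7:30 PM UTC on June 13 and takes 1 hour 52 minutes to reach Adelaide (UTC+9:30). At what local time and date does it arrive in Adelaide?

Departure is given in UTC: 7:30 PM on Jun 13.
Add 1 hour and 52 minutes → 9:22 PM UTC.
Adelaide is UTC+9:30: 9:22 PM + 9:30 = 6:52 AM on Jun 14.

6:52 AM on Jun 14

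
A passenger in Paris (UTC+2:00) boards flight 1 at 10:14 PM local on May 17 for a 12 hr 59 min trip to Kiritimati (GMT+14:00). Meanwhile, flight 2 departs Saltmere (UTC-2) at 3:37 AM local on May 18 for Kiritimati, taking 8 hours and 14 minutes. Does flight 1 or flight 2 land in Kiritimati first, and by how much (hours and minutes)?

the first, by 4 hours 38 minutes

Flight 1 in UTC: 10:14 PM − 2:00 = 8:14 PM on May 17.
+12 hours and 59 minutes → arrive 9:13 AM UTC on May 18.
Flight 2 in UTC: 3:37 AM + 2:00 = 5:37 AM on May 18.
+8 hours 14 minutes → arrive 1:51 PM UTC on May 18.
Flight 1 lands earlier by 4 hours 38 minutes.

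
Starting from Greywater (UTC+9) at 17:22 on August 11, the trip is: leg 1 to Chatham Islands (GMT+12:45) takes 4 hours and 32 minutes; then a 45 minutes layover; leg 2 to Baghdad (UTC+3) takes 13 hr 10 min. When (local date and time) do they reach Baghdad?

Convert departure to UTC: 17:22 − 9:00 = 08:22 UTC on Aug 11.
Add 4 hours 32 minutes leg 1 → 12:54 UTC.
Add 45 minutes layover in Chatham Islands → 13:39 UTC.
Add 13 hours 10 minutes leg 2 → 02:49 UTC (Aug 12).
Baghdad is UTC+3:00, so local arrival = 02:49 + 3:00 = 05:49 on Aug 12.

05:49 on Aug 12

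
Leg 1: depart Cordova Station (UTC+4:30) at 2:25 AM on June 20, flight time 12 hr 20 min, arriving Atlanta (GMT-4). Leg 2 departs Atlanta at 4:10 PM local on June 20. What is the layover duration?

Convert departure to UTC: 2:25 AM − 4:30 = 9:55 PM UTC on Jun 19.
Add 12 hours 20 minutes flight time → 10:15 AM UTC (Jun 20).
Atlanta is UTC−4:00, so local arrival = 10:15 AM − 4:00 = 6:15 AM on Jun 20.
Layover = 4:10 PM − 6:15 AM = 9 hours 55 minutes.

9 hours 55 minutes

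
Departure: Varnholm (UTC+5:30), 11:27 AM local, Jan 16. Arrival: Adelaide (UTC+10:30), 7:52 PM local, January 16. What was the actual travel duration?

Departure in UTC: 11:27 AM − 5:30 = 5:57 AM on Jan 16.
Arrival in UTC: 7:52 PM − 10:30 = 9:22 AM on Jan 16.
Elapsed = 9:22 AM − 5:57 AM = 3 hours 25 minutes.

3 hours 25 minutes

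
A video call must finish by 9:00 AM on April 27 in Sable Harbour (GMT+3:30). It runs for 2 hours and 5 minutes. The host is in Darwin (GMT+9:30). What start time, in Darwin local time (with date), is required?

12:55 PM on April 27

Target end time in UTC: 9:00 AM − 3:30 = 5:30 AM on Apr 27.
Subtract 2 hours and 5 minutes → start 3:25 AM UTC on Apr 27.
Darwin is UTC+9:30: 3:25 AM + 9:30 = 12:55 PM on Apr 27.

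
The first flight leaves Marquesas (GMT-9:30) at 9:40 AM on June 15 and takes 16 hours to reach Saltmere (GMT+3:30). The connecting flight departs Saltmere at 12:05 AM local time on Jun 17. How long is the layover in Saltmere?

9 hours 25 minutes

Convert departure to UTC: 9:40 AM + 9:30 = 7:10 PM UTC on Jun 15.
Add 16 hours flight time → 11:10 AM UTC (Jun 16).
Saltmere is UTC+3:30, so local arrival = 11:10 AM + 3:30 = 2:40 PM on Jun 16.
Layover = 12:05 AM − 2:40 PM (+1 day) = 9 hours 25 minutes.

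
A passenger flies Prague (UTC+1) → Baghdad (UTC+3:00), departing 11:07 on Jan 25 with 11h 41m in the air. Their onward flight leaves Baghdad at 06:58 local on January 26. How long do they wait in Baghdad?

Convert departure to UTC: 11:07 − 1:00 = 10:07 UTC on Jan 25.
Add 11 hours and 41 minutes flight time → 21:48 UTC.
Baghdad is UTC+3:00, so local arrival = 21:48 + 3:00 = 00:48 on Jan 26.
Layover = 06:58 − 00:48 = 6 hours 10 minutes.

6 hours 10 minutes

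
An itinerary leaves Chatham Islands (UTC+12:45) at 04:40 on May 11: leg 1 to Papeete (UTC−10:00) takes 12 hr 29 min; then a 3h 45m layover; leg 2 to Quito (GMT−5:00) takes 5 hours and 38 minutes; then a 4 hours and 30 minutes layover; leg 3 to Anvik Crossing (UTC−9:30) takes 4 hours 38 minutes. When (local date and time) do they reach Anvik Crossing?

13:25 on May 11

Convert departure to UTC: 04:40 − 12:45 = 15:55 UTC on May 10.
Add 12 hours 29 minutes leg 1 → 04:24 UTC (May 11).
Add 3 hours and 45 minutes layover in Papeete → 08:09 UTC.
Add 5 hours 38 minutes leg 2 → 13:47 UTC.
Add 4 hours 30 minutes layover in Quito → 18:17 UTC.
Add 4 hours 38 minutes leg 3 → 22:55 UTC.
Anvik Crossing is UTC−9:30, so local arrival = 22:55 − 9:30 = 13:25 on May 11.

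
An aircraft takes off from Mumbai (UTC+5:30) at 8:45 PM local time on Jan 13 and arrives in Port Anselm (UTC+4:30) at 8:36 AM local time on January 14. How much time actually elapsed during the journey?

Departure in UTC: 8:45 PM − 5:30 = 3:15 PM on Jan 13.
Arrival in UTC: 8:36 AM − 4:30 = 4:06 AM on Jan 14.
Elapsed = 4:06 AM − 3:15 PM (+1 day) = 12 hours 51 minutes.

12 hours 51 minutes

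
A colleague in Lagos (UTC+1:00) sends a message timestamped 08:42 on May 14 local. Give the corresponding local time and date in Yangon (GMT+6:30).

In UTC: 08:42 − 1:00 = 07:42 on May 14.
Yangon is UTC+6:30: 07:42 + 6:30 = 14:12 on May 14.

14:12 on May 14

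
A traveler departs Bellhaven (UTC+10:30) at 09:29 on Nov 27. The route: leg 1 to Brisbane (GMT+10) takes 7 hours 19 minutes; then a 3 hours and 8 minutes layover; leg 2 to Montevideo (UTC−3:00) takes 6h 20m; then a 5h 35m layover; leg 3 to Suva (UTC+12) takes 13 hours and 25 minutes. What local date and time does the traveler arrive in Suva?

Convert departure to UTC: 09:29 − 10:30 = 22:59 UTC on Nov 26.
Add 7 hours 19 minutes leg 1 → 06:18 UTC (Nov 27).
Add 3 hours and 8 minutes layover in Brisbane → 09:26 UTC.
Add 6 hours 20 minutes leg 2 → 15:46 UTC.
Add 5 hours 35 minutes layover in Montevideo → 21:21 UTC.
Add 13 hours and 25 minutes leg 3 → 10:46 UTC (Nov 28).
Suva is UTC+12:00, so local arrival = 10:46 + 12:00 = 22:46 on Nov 28.

22:46 on November 28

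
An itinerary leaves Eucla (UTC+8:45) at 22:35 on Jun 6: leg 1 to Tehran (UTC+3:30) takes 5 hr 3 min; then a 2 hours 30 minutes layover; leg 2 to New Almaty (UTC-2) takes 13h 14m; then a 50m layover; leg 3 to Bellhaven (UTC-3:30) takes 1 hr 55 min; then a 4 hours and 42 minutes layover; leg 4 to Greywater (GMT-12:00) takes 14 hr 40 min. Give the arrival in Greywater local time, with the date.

Convert departure to UTC: 22:35 − 8:45 = 13:50 UTC on Jun 6.
Add 5 hours and 3 minutes leg 1 → 18:53 UTC.
Add 2 hours and 30 minutes layover in Tehran → 21:23 UTC.
Add 13 hours and 14 minutes leg 2 → 10:37 UTC (Jun 7).
Add 50 minutes layover in New Almaty → 11:27 UTC.
Add 1 hour and 55 minutes leg 3 → 13:22 UTC.
Add 4 hours 42 minutes layover in Bellhaven → 18:04 UTC.
Add 14 hours and 40 minutes leg 4 → 08:44 UTC (Jun 8).
Greywater is UTC−12:00, so local arrival = 08:44 − 12:00 = 20:44 on Jun 7.

20:44 on June 7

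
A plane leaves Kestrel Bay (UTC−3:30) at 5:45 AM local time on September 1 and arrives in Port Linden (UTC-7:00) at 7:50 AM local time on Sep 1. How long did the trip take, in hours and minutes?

5 hours 35 minutes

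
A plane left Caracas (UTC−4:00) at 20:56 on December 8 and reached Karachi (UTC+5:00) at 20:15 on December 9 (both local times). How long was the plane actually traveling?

Karachi is 9:00 ahead of Caracas.
Clock-face elapsed time (ignoring zones) is 23 hours 19 minutes.
Actual elapsed = 23 hours 19 minutes − 9:00 = 14 hours 19 minutes.

14 hours 19 minutes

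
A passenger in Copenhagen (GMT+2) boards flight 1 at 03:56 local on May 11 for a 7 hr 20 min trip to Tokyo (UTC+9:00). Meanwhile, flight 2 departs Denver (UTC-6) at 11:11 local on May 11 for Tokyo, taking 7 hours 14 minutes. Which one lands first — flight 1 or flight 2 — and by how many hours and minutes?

the first, by 15 hours 9 minutes

Flight 1 in UTC: 03:56 − 2:00 = 01:56 on May 11.
+7 hours and 20 minutes → arrive 09:16 UTC on May 11.
Flight 2 in UTC: 11:11 + 6:00 = 17:11 on May 11.
+7 hours and 14 minutes → arrive 00:25 UTC on May 12.
Flight 1 lands earlier by 15 hours 9 minutes.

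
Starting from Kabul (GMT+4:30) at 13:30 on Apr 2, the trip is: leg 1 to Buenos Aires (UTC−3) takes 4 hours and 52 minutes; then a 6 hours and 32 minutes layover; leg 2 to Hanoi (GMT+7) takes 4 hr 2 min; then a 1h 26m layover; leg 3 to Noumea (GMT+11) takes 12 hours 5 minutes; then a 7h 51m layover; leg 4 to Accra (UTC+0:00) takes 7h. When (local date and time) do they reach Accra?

04:48 on Apr 4

Convert departure to UTC: 13:30 − 4:30 = 09:00 UTC on Apr 2.
Add 4 hours 52 minutes leg 1 → 13:52 UTC.
Add 6 hours and 32 minutes layover in Buenos Aires → 20:24 UTC.
Add 4 hours and 2 minutes leg 2 → 00:26 UTC (Apr 3).
Add 1 hour 26 minutes layover in Hanoi → 01:52 UTC.
Add 12 hours 5 minutes leg 3 → 13:57 UTC.
Add 7 hours 51 minutes layover in Noumea → 21:48 UTC.
Add 7 hours leg 4 → 04:48 UTC (Apr 4).
Accra is UTC+0, so local arrival is the same: 04:48 on Apr 4.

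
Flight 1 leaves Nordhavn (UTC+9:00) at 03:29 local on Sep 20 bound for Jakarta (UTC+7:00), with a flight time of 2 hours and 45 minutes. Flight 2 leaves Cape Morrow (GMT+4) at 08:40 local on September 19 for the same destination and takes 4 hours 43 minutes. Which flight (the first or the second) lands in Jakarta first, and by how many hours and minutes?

Flight 1 in UTC: 03:29 − 9:00 = 18:29 on Sep 19.
+2 hours and 45 minutes → arrive 21:14 UTC on Sep 19.
Flight 2 in UTC: 08:40 − 4:00 = 04:40 on Sep 19.
+4 hours and 43 minutes → arrive 09:23 UTC on Sep 19.
Flight 2 lands earlier by 11 hours 51 minutes.

the second, by 11 hours 51 minutes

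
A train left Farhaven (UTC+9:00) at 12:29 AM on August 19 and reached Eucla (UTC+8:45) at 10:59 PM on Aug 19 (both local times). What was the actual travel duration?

Departure in UTC: 12:29 AM − 9:00 = 3:29 PM on Aug 18.
Arrival in UTC: 10:59 PM − 8:45 = 2:14 PM on Aug 19.
Elapsed = 2:14 PM − 3:29 PM (+1 day) = 22 hours 45 minutes.

22 hours 45 minutes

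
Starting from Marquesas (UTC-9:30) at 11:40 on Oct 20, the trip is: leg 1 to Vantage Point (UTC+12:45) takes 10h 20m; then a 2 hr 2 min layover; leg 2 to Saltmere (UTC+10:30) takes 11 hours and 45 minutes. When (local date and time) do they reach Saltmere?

07:47 on Oct 22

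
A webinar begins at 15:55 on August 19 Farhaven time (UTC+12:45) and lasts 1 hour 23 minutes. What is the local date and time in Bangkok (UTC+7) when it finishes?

11:33 on August 19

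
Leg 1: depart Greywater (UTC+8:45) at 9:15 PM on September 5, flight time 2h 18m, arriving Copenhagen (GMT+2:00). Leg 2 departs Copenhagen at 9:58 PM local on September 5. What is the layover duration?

Convert departure to UTC: 9:15 PM − 8:45 = 12:30 PM UTC on Sep 5.
Add 2 hours and 18 minutes flight time → 2:48 PM UTC.
Copenhagen is UTC+2:00, so local arrival = 2:48 PM + 2:00 = 4:48 PM on Sep 5.
Layover = 9:58 PM − 4:48 PM = 5 hours 10 minutes.

5 hours 10 minutes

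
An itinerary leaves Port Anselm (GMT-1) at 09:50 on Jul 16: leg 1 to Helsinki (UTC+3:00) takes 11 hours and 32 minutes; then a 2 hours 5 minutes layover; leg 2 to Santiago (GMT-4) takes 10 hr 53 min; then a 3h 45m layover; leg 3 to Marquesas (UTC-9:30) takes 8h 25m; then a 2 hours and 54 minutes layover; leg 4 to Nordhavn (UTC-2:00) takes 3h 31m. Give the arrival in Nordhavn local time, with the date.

Convert departure to UTC: 09:50 + 1:00 = 10:50 UTC on Jul 16.
Add 11 hours and 32 minutes leg 1 → 22:22 UTC.
Add 2 hours and 5 minutes layover in Helsinki → 00:27 UTC (Jul 17).
Add 10 hours 53 minutes leg 2 → 11:20 UTC.
Add 3 hours 45 minutes layover in Santiago → 15:05 UTC.
Add 8 hours 25 minutes leg 3 → 23:30 UTC.
Add 2 hours and 54 minutes layover in Marquesas → 02:24 UTC (Jul 18).
Add 3 hours and 31 minutes leg 4 → 05:55 UTC.
Nordhavn is UTC−2:00, so local arrival = 05:55 − 2:00 = 03:55 on Jul 18.

03:55 on July 18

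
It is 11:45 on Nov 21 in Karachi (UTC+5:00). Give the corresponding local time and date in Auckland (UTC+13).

19:45 on Nov 21

In UTC: 11:45 − 5:00 = 06:45 on Nov 21.
Auckland is UTC+13:00: 06:45 + 13:00 = 19:45 on Nov 21.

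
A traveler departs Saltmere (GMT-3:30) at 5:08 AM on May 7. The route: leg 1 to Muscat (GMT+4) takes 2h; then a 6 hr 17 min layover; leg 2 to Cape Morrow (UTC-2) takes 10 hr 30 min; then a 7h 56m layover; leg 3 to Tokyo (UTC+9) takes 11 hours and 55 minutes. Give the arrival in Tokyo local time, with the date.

8:16 AM on May 9

Convert departure to UTC: 5:08 AM + 3:30 = 8:38 AM UTC on May 7.
Add 2 hours leg 1 → 10:38 AM UTC.
Add 6 hours and 17 minutes layover in Muscat → 4:55 PM UTC.
Add 10 hours and 30 minutes leg 2 → 3:25 AM UTC (May 8).
Add 7 hours 56 minutes layover in Cape Morrow → 11:21 AM UTC.
Add 11 hours and 55 minutes leg 3 → 11:16 PM UTC.
Tokyo is UTC+9:00, so local arrival = 11:16 PM + 9:00 = 8:16 AM on May 9.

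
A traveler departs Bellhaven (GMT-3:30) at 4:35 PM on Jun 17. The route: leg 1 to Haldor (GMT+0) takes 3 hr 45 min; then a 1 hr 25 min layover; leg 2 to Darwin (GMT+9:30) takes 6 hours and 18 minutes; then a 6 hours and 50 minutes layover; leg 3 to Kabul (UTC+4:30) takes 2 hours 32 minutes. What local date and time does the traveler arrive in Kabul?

9:25 PM on June 18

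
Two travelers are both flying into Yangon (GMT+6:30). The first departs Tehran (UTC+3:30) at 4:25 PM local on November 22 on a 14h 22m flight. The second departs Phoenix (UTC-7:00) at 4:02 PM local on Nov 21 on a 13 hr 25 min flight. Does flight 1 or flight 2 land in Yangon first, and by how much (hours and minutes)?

Flight 1 in UTC: 4:25 PM − 3:30 = 12:55 PM on Nov 22.
+14 hours 22 minutes → arrive 3:17 AM UTC on Nov 23.
Flight 2 in UTC: 4:02 PM + 7:00 = 11:02 PM on Nov 21.
+13 hours and 25 minutes → arrive 12:27 PM UTC on Nov 22.
Flight 2 lands earlier by 14 hours 50 minutes.

the second, by 14 hours 50 minutes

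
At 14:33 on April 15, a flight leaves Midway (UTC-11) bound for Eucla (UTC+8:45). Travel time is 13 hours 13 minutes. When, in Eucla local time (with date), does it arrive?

Convert departure to UTC: 14:33 + 11:00 = 01:33 UTC on Apr 16.
Add 13 hours 13 minutes travel time → 14:46 UTC.
Eucla is UTC+8:45, so local arrival = 14:46 + 8:45 = 23:31 on Apr 16.

23:31 on April 16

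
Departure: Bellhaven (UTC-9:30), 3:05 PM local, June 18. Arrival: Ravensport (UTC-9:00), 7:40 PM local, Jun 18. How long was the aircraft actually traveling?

4 hours 5 minutes

Departure in UTC: 3:05 PM + 9:30 = 12:35 AM on Jun 19.
Arrival in UTC: 7:40 PM + 9:00 = 4:40 AM on Jun 19.
Elapsed = 4:40 AM − 12:35 AM = 4 hours 5 minutes.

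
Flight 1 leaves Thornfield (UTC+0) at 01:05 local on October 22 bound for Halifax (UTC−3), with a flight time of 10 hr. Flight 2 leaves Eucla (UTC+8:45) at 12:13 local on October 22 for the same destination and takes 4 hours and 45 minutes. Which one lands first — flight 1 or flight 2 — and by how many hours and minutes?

Flight 1 departs at 01:05 UTC (Oct 22).
+10 hours → arrive 11:05 UTC on Oct 22.
Flight 2 in UTC: 12:13 − 8:45 = 03:28 on Oct 22.
+4 hours 45 minutes → arrive 08:13 UTC on Oct 22.
Flight 2 lands earlier by 2 hours 52 minutes.

the second, by 2 hours 52 minutes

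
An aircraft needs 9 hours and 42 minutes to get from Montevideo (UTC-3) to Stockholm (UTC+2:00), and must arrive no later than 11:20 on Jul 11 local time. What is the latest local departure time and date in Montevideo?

Target arrival in UTC: 11:20 − 2:00 = 09:20 on Jul 11.
Subtract 9 hours and 42 minutes → departure 23:38 UTC on Jul 10.
Montevideo is UTC−3:00: 23:38 − 3:00 = 20:38 on Jul 10.

20:38 on July 10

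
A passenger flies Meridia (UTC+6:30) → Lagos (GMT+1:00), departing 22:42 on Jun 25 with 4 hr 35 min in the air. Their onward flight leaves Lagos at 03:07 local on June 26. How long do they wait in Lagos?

5 hours 20 minutes

Convert departure to UTC: 22:42 − 6:30 = 16:12 UTC on Jun 25.
Add 4 hours 35 minutes flight time → 20:47 UTC.
Lagos is UTC+1:00, so local arrival = 20:47 + 1:00 = 21:47 on Jun 25.
Layover = 03:07 − 21:47 (+1 day) = 5 hours 20 minutes.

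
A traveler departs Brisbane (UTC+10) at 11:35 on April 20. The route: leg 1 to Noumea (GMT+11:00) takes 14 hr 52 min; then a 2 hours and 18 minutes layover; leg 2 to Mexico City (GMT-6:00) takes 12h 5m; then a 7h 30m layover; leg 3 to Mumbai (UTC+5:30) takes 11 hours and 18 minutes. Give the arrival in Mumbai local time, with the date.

07:08 on April 22

Convert departure to UTC: 11:35 − 10:00 = 01:35 UTC on Apr 20.
Add 14 hours and 52 minutes leg 1 → 16:27 UTC.
Add 2 hours 18 minutes layover in Noumea → 18:45 UTC.
Add 12 hours and 5 minutes leg 2 → 06:50 UTC (Apr 21).
Add 7 hours 30 minutes layover in Mexico City → 14:20 UTC.
Add 11 hours and 18 minutes leg 3 → 01:38 UTC (Apr 22).
Mumbai is UTC+5:30, so local arrival = 01:38 + 5:30 = 07:08 on Apr 22.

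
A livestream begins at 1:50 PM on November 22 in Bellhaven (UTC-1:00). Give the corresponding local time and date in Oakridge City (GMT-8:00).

6:50 AM on Nov 22

Oakridge City is 7:00 behind Bellhaven.
Shift by the zone difference: 1:50 PM − 7:00 = 6:50 AM on Nov 22 in Oakridge City.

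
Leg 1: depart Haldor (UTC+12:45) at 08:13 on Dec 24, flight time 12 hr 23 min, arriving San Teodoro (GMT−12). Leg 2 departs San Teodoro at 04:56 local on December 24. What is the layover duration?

Convert departure to UTC: 08:13 − 12:45 = 19:28 UTC on Dec 23.
Add 12 hours and 23 minutes flight time → 07:51 UTC (Dec 24).
San Teodoro is UTC−12:00, so local arrival = 07:51 − 12:00 = 19:51 on Dec 23.
Layover = 04:56 − 19:51 (+1 day) = 9 hours 5 minutes.

9 hours 5 minutes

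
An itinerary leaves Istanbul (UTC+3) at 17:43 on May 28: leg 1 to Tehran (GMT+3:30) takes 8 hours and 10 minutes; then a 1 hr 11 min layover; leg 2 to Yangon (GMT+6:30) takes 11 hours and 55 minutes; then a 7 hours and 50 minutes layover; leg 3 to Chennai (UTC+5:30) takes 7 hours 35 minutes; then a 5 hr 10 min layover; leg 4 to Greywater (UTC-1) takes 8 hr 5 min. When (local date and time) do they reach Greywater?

Convert departure to UTC: 17:43 − 3:00 = 14:43 UTC on May 28.
Add 8 hours and 10 minutes leg 1 → 22:53 UTC.
Add 1 hour 11 minutes layover in Tehran → 00:04 UTC (May 29).
Add 11 hours and 55 minutes leg 2 → 11:59 UTC.
Add 7 hours and 50 minutes layover in Yangon → 19:49 UTC.
Add 7 hours and 35 minutes leg 3 → 03:24 UTC (May 30).
Add 5 hours and 10 minutes layover in Chennai → 08:34 UTC.
Add 8 hours and 5 minutes leg 4 → 16:39 UTC.
Greywater is UTC−1:00, so local arrival = 16:39 − 1:00 = 15:39 on May 30.

15:39 on May 30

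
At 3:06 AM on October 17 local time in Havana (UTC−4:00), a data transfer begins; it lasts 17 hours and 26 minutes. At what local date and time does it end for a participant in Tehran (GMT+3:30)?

4:02 AM on October 18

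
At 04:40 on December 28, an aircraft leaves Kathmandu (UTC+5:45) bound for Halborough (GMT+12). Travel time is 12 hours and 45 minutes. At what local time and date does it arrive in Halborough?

23:40 on December 28

Convert departure to UTC: 04:40 − 5:45 = 22:55 UTC on Dec 27.
Add 12 hours and 45 minutes travel time → 11:40 UTC (Dec 28).
Halborough is UTC+12:00, so local arrival = 11:40 + 12:00 = 23:40 on Dec 28.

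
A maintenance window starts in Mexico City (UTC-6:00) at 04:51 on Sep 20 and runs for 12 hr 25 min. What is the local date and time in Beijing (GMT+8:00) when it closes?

07:16 on September 21

Beijing is 14:00 ahead of Mexico City.
After 12 hours and 25 minutes it is 17:16 in Mexico City.
Shift by the zone difference: 17:16 + 14:00 = 07:16 on Sep 21 in Beijing.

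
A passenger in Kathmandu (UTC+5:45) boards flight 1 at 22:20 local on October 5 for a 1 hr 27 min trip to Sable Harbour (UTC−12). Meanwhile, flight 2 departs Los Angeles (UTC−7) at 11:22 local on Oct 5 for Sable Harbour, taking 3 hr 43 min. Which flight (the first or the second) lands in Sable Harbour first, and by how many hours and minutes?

Flight 1 in UTC: 22:20 − 5:45 = 16:35 on Oct 5.
+1 hour and 27 minutes → arrive 18:02 UTC on Oct 5.
Flight 2 in UTC: 11:22 + 7:00 = 18:22 on Oct 5.
+3 hours and 43 minutes → arrive 22:05 UTC on Oct 5.
Flight 1 lands earlier by 4 hours 3 minutes.

the first, by 4 hours 3 minutes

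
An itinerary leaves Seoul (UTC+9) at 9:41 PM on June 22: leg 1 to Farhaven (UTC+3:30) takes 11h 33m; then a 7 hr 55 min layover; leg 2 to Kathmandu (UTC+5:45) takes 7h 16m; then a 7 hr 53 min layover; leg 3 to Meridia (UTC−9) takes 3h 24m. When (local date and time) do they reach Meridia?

5:42 PM on June 23

Convert departure to UTC: 9:41 PM − 9:00 = 12:41 PM UTC on Jun 22.
Add 11 hours and 33 minutes leg 1 → 12:14 AM UTC (Jun 23).
Add 7 hours and 55 minutes layover in Farhaven → 8:09 AM UTC.
Add 7 hours and 16 minutes leg 2 → 3:25 PM UTC.
Add 7 hours 53 minutes layover in Kathmandu → 11:18 PM UTC.
Add 3 hours 24 minutes leg 3 → 2:42 AM UTC (Jun 24).
Meridia is UTC−9:00, so local arrival = 2:42 AM − 9:00 = 5:42 PM on Jun 23.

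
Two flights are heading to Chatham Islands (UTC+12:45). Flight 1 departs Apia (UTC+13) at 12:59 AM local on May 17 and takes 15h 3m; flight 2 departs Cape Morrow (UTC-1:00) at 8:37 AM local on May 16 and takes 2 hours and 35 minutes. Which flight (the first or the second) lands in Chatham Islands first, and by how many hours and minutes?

the second, by 14 hours 50 minutes

Flight 1 in UTC: 12:59 AM − 13:00 = 11:59 AM on May 16.
+15 hours 3 minutes → arrive 3:02 AM UTC on May 17.
Flight 2 in UTC: 8:37 AM + 1:00 = 9:37 AM on May 16.
+2 hours and 35 minutes → arrive 12:12 PM UTC on May 16.
Flight 2 lands earlier by 14 hours 50 minutes.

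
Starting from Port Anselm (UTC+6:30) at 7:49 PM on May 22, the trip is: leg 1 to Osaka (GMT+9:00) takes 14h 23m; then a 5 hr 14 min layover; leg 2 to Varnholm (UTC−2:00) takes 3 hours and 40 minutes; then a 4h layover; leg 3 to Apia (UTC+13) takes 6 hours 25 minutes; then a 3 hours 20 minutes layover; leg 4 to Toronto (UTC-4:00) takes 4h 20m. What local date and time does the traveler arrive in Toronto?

2:41 AM on May 24

Convert departure to UTC: 7:49 PM − 6:30 = 1:19 PM UTC on May 22.
Add 14 hours 23 minutes leg 1 → 3:42 AM UTC (May 23).
Add 5 hours and 14 minutes layover in Osaka → 8:56 AM UTC.
Add 3 hours and 40 minutes leg 2 → 12:36 PM UTC.
Add 4 hours layover in Varnholm → 4:36 PM UTC.
Add 6 hours and 25 minutes leg 3 → 11:01 PM UTC.
Add 3 hours 20 minutes layover in Apia → 2:21 AM UTC (May 24).
Add 4 hours 20 minutes leg 4 → 6:41 AM UTC.
Toronto is UTC−4:00, so local arrival = 6:41 AM − 4:00 = 2:41 AM on May 24.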